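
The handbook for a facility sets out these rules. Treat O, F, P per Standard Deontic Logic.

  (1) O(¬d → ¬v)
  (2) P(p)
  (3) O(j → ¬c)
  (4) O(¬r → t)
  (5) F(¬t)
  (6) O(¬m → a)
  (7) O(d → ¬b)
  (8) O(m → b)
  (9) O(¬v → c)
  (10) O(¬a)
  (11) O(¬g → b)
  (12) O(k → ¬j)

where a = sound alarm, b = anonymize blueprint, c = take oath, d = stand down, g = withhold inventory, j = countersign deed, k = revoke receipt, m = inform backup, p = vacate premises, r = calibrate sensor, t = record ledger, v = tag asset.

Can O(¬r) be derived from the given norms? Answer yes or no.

Premise 4 is O(¬r → t); even if O(t) held, inferring O(¬r) would be affirming the consequent — invalid.
No other premise forces O(¬r). An ideal world satisfying every premise can still have ¬r false, so O(¬r) is not derivable.

No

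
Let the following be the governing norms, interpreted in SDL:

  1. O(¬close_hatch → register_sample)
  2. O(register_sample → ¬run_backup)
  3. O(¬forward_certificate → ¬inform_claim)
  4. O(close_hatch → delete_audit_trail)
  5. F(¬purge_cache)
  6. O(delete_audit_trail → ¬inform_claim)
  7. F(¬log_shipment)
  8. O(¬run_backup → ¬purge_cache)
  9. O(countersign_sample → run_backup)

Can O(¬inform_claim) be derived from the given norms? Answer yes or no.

F(¬purge_cache) at premise 5 means O(purge_cache).
Premise 8, O(¬run_backup → ¬purge_cache), contraposes to O(purge_cache → run_backup); with O(purge_cache) we get O(run_backup).
Premise 2 is O(register_sample → ¬run_backup); contrapositively O(run_backup → ¬register_sample). Since O(run_backup) holds, K gives O(¬register_sample).
The contrapositive of premise 1 (O(¬close_hatch → register_sample)) is O(¬register_sample → close_hatch), and O(¬register_sample) is already established, so O(close_hatch).
With premise 4, O(close_hatch → delete_audit_trail), the K-axiom yields O(delete_audit_trail).
Applying K to premise 6 (O(delete_audit_trail → ¬inform_claim)) and O(delete_audit_trail) yields O(¬inform_claim).
Premises 3, 7, 9 do not contribute to this derivation.
So O(¬inform_claim) follows.

Yes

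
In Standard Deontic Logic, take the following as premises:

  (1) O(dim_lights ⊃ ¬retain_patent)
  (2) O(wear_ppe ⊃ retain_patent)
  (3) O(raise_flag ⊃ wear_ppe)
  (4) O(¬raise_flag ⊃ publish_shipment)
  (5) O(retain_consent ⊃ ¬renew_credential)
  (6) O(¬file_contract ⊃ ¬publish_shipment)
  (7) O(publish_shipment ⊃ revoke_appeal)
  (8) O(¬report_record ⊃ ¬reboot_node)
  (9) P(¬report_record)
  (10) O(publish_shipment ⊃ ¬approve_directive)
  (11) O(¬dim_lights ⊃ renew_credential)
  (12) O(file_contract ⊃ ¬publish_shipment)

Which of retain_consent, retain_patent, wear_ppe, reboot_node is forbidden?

retain_consent

Premises 6 and 12 are O(¬file_contract ⊃ ¬publish_shipment) and O(file_contract ⊃ ¬publish_shipment); every ideal world satisfies ¬file_contract or file_contract, so in either case ¬publish_shipment holds — hence O(¬publish_shipment).
Premise 4, O(¬raise_flag ⊃ publish_shipment), contraposes to O(¬publish_shipment ⊃ raise_flag); with O(¬publish_shipment) we get O(raise_flag).
Premise 3 is O(raise_flag ⊃ wear_ppe); since O(raise_flag), deontic closure gives O(wear_ppe).
With premise 2, O(wear_ppe ⊃ retain_patent), the K-axiom yields O(retain_patent).
The contrapositive of premise 1 (O(dim_lights ⊃ ¬retain_patent)) is O(retain_patent ⊃ ¬dim_lights), and O(retain_patent) is already established, so O(¬dim_lights).
With premise 11, O(¬dim_lights ⊃ renew_credential), the K-axiom yields O(renew_credential).
Premise 5, O(retain_consent ⊃ ¬renew_credential), contraposes to O(renew_credential ⊃ ¬retain_consent); with O(renew_credential) we get O(¬retain_consent).
So O(¬retain_consent) holds, i.e. retain_consent is forbidden. None of the other listed options is forbidden under the premises.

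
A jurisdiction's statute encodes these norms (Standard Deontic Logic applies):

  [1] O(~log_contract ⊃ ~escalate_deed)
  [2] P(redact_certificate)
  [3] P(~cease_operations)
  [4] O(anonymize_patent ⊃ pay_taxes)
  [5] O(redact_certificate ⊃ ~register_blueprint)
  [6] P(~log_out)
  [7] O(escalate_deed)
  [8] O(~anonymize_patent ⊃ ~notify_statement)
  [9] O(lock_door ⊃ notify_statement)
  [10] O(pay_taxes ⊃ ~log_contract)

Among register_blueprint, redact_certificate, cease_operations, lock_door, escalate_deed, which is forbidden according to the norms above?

lock_door

From premise 7 we have O(escalate_deed).
Premise 1, O(~log_contract ⊃ ~escalate_deed), contraposes to O(escalate_deed ⊃ log_contract); with O(escalate_deed) we get O(log_contract).
Premise 10, O(pay_taxes ⊃ ~log_contract), contraposes to O(log_contract ⊃ ~pay_taxes); with O(log_contract) we get O(~pay_taxes).
Premise 4, O(anonymize_patent ⊃ pay_taxes), contraposes to O(~pay_taxes ⊃ ~anonymize_patent); with O(~pay_taxes) we get O(~anonymize_patent).
Premise 8 is O(~anonymize_patent ⊃ ~notify_statement); since O(~anonymize_patent), deontic closure gives O(~notify_statement).
Premise 9, O(lock_door ⊃ notify_statement), contraposes to O(~notify_statement ⊃ ~lock_door); with O(~notify_statement) we get O(~lock_door).
So O(~lock_door) holds, i.e. lock_door is forbidden. None of the other listed options is forbidden under the premises.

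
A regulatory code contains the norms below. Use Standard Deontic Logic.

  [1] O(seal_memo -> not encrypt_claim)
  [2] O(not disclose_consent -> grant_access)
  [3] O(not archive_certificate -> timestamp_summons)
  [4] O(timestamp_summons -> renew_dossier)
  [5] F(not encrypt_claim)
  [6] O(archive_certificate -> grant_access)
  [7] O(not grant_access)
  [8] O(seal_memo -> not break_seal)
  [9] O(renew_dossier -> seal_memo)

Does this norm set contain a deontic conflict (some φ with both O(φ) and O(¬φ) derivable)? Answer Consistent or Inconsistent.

Premise 5, F(not encrypt_claim), is equivalent to O(encrypt_claim).
Premise 1, O(seal_memo -> not encrypt_claim), contraposes to O(encrypt_claim -> not seal_memo); with O(encrypt_claim) we get O(not seal_memo).
Premise 9, O(renew_dossier -> seal_memo), contraposes to O(not seal_memo -> not renew_dossier); with O(not seal_memo) we get O(not renew_dossier).
The contrapositive of premise 4 (O(timestamp_summons -> renew_dossier)) is O(not renew_dossier -> not timestamp_summons), and O(not renew_dossier) is already established, so O(not timestamp_summons).
The contrapositive of premise 3 (O(not archive_certificate -> timestamp_summons)) is O(not timestamp_summons -> archive_certificate), and O(not timestamp_summons) is already established, so O(archive_certificate).
From O(archive_certificate) and premise 6, O(archive_certificate -> grant_access), we obtain O(grant_access).
Yet premise 7 states O(not grant_access).
We now have both O(grant_access) and O(not grant_access) — grant_access is simultaneously obligatory and forbidden, violating the D-axiom.

Inconsistent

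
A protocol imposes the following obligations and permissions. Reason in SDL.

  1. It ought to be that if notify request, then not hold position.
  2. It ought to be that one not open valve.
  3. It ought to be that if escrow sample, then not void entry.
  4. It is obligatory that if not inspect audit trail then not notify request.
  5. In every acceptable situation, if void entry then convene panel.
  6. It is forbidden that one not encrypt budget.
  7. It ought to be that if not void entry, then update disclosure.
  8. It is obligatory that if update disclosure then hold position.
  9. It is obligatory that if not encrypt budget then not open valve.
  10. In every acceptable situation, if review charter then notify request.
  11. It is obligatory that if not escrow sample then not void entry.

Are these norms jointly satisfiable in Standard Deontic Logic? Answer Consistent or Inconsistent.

Premise 9 is O(¬encrypt_budget → ¬open_valve); even if O(¬open_valve) held, inferring O(¬encrypt_budget) would be affirming the consequent — invalid.
So O(¬encrypt_budget) is not derivable, and the apparent clash with O(encrypt_budget) does not arise.
A world satisfying every obligation exists (e.g. convene_panel=false, encrypt_budget=true, escrow_sample=false, hold_position=true, inspect_audit_trail=false, notify_request=false, open_valve=false, review_charter=false, update_disclosure=true, void_entry=false); no atom is both obligatory and forbidden, so the set is consistent.

Consistent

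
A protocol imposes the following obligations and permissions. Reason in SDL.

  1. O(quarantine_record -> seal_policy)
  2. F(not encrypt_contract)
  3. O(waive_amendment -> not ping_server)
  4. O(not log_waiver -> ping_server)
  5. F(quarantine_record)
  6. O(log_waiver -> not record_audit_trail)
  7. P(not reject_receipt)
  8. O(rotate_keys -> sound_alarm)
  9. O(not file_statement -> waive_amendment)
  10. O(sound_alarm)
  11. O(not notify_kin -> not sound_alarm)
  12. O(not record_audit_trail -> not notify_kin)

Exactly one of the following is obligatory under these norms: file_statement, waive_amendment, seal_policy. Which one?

Premise 10 states O(sound_alarm) outright.
Premise 11, O(not notify_kin -> not sound_alarm), contraposes to O(sound_alarm -> notify_kin); with O(sound_alarm) we get O(notify_kin).
Premise 12, O(not record_audit_trail -> not notify_kin), contraposes to O(notify_kin -> record_audit_trail); with O(notify_kin) we get O(record_audit_trail).
Premise 6, O(log_waiver -> not record_audit_trail), contraposes to O(record_audit_trail -> not log_waiver); with O(record_audit_trail) we get O(not log_waiver).
Applying K to premise 4 (O(not log_waiver -> ping_server)) and O(not log_waiver) yields O(ping_server).
Premise 3 is O(waive_amendment -> not ping_server); contrapositively O(ping_server -> not waive_amendment). Since O(ping_server) holds, K gives O(not waive_amendment).
The contrapositive of premise 9 (O(not file_statement -> waive_amendment)) is O(not waive_amendment -> file_statement), and O(not waive_amendment) is already established, so O(file_statement).
So O(file_statement) holds — file_statement is obligatory. None of the other listed options is made obligatory by any chain of premises.

file_statement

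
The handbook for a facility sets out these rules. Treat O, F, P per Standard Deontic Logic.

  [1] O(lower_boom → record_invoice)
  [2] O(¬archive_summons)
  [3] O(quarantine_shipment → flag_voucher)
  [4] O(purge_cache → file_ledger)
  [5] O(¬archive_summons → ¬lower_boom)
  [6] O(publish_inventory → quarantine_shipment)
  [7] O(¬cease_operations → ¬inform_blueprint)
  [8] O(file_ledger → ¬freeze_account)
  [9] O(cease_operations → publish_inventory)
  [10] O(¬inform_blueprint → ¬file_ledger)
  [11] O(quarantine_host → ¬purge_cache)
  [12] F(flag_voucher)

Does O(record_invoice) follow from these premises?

Premise 1 is O(lower_boom → record_invoice), but O(lower_boom) is not derivable from the premises, so it does not yield O(record_invoice).
No other premise forces O(record_invoice). An ideal world satisfying every premise can still have record_invoice false, so O(record_invoice) is not derivable.

No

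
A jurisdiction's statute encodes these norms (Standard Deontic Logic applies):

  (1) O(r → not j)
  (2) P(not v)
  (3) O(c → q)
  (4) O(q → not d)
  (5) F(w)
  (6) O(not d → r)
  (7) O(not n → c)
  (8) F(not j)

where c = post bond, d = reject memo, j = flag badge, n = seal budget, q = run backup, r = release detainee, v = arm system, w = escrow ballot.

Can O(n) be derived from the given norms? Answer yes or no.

F(not j) at premise 8 means O(j).
The contrapositive of premise 1 (O(r → not j)) is O(j → not r), and O(j) is already established, so O(not r).
Premise 6 is O(not d → r); contrapositively O(not r → d). Since O(not r) holds, K gives O(d).
Premise 4 is O(q → not d); contrapositively O(d → not q). Since O(d) holds, K gives O(not q).
The contrapositive of premise 3 (O(c → q)) is O(not q → not c), and O(not q) is already established, so O(not c).
Premise 7, O(not n → c), contraposes to O(not c → n); with O(not c) we get O(n).
Premises 2, 5 do not contribute to this derivation.
So O(n) follows.

Yes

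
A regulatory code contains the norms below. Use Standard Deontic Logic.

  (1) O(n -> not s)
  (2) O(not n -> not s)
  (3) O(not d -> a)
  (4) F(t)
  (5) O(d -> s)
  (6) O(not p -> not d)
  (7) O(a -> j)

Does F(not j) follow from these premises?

Premises 1 and 2 are O(n -> not s) and O(not n -> not s); every ideal world satisfies n or not n, so in either case not s holds — hence O(not s).
Premise 5, O(d -> s), contraposes to O(not s -> not d); with O(not s) we get O(not d).
From O(not d) and premise 3, O(not d -> a), we obtain O(a).
Premise 7 is O(a -> j); since O(a), deontic closure gives O(j).
Premises 4, 6 do not contribute to this derivation.
So O(j) holds, i.e. F(not j). The claim follows.

Yes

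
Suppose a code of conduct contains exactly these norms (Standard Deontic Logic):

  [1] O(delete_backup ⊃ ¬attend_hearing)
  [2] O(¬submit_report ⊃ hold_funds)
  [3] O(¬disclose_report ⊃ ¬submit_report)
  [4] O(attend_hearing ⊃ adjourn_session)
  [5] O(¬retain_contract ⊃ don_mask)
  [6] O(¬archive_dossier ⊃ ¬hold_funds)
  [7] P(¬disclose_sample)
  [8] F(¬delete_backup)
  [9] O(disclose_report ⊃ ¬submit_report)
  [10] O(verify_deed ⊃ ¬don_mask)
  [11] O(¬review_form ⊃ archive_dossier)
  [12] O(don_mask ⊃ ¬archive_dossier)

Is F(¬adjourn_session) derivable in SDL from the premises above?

No

Premise 4 is O(attend_hearing ⊃ adjourn_session), but O(attend_hearing) is not derivable from the premises, so it does not yield O(adjourn_session).
No other premise forces O(adjourn_session). An ideal world satisfying every premise can still have ¬adjourn_session true, so F(¬adjourn_session) is not derivable.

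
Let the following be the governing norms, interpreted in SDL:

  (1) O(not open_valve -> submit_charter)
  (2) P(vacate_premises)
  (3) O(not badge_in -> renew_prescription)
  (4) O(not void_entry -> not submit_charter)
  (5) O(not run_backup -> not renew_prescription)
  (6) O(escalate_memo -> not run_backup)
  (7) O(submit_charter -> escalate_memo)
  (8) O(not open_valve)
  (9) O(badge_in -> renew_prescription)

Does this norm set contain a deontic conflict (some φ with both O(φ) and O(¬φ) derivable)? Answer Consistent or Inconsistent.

Inconsistent

Premises 3 and 9 are O(not badge_in -> renew_prescription) and O(badge_in -> renew_prescription); every ideal world satisfies not badge_in or badge_in, so in either case renew_prescription holds — hence O(renew_prescription).
Premise 5, O(not run_backup -> not renew_prescription), contraposes to O(renew_prescription -> run_backup); with O(renew_prescription) we get O(run_backup).
Premise 6, O(escalate_memo -> not run_backup), contraposes to O(run_backup -> not escalate_memo); with O(run_backup) we get O(not escalate_memo).
The contrapositive of premise 7 (O(submit_charter -> escalate_memo)) is O(not escalate_memo -> not submit_charter), and O(not escalate_memo) is already established, so O(not submit_charter).
Premise 1 is O(not open_valve -> submit_charter); contrapositively O(not submit_charter -> open_valve). Since O(not submit_charter) holds, K gives O(open_valve).
However, premise 8 gives O(not open_valve).
We now have both O(open_valve) and O(not open_valve) — open_valve is simultaneously obligatory and forbidden, violating the D-axiom.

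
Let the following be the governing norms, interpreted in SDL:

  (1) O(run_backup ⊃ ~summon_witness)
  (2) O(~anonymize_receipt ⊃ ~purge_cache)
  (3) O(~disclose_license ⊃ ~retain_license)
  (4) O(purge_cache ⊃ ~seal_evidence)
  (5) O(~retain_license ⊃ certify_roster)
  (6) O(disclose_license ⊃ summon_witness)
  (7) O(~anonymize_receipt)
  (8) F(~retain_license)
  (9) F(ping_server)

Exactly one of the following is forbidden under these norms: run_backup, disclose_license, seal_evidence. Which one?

F(~retain_license) at premise 8 means O(retain_license).
Premise 3, O(~disclose_license ⊃ ~retain_license), contraposes to O(retain_license ⊃ disclose_license); with O(retain_license) we get O(disclose_license).
Premise 6 is O(disclose_license ⊃ summon_witness); since O(disclose_license), deontic closure gives O(summon_witness).
Premise 1 is O(run_backup ⊃ ~summon_witness); contrapositively O(summon_witness ⊃ ~run_backup). Since O(summon_witness) holds, K gives O(~run_backup).
So O(~run_backup) holds, i.e. run_backup is forbidden. None of the other listed options is forbidden under the premises.

run_backup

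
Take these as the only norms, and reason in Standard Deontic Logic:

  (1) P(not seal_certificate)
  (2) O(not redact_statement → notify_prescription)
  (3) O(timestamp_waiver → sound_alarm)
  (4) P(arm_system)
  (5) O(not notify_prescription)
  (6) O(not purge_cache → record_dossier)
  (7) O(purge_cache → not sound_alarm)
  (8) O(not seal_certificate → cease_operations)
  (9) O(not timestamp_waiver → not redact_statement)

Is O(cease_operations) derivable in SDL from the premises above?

Premise 8 is O(not seal_certificate → cease_operations), but O(not seal_certificate) is not derivable from the premises (the permission P(not seal_certificate) asserts only not O(seal_certificate), not O(not seal_certificate)), so it does not yield O(cease_operations).
No other premise forces O(cease_operations). An ideal world satisfying every premise can still have cease_operations false, so O(cease_operations) is not derivable.

No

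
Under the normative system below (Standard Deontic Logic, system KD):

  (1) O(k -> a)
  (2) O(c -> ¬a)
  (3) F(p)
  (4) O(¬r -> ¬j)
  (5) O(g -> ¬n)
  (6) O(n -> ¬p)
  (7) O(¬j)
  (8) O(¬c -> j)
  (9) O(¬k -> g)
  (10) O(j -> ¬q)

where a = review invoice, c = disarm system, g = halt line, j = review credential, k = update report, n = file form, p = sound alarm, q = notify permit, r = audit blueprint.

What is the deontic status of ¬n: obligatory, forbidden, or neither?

Obligatory

Premise 7 states O(¬j) outright.
The contrapositive of premise 8 (O(¬c -> j)) is O(¬j -> c), and O(¬j) is already established, so O(c).
With premise 2, O(c -> ¬a), the K-axiom yields O(¬a).
Premise 1 is O(k -> a); contrapositively O(¬a -> ¬k). Since O(¬a) holds, K gives O(¬k).
Premise 9 is O(¬k -> g); since O(¬k), deontic closure gives O(g).
With premise 5, O(g -> ¬n), the K-axiom yields O(¬n).
Premises 3, 4, 6, 10 do not contribute to this derivation.
Hence ¬n is obligatory.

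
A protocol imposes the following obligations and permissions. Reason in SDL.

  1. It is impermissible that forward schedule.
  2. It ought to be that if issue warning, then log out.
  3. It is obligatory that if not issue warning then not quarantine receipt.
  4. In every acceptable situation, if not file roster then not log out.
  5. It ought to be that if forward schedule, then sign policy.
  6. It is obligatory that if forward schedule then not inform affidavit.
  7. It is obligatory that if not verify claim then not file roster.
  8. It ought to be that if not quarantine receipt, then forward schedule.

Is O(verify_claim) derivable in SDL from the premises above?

Yes

Premise 1 is F(forward_schedule), i.e. O(¬forward_schedule).
Premise 8 is O(¬quarantine_receipt → forward_schedule); contrapositively O(¬forward_schedule → quarantine_receipt). Since O(¬forward_schedule) holds, K gives O(quarantine_receipt).
Premise 3, O(¬issue_warning → ¬quarantine_receipt), contraposes to O(quarantine_receipt → issue_warning); with O(quarantine_receipt) we get O(issue_warning).
Applying K to premise 2 (O(issue_warning → log_out)) and O(issue_warning) yields O(log_out).
The contrapositive of premise 4 (O(¬file_roster → ¬log_out)) is O(log_out → file_roster), and O(log_out) is already established, so O(file_roster).
Premise 7, O(¬verify_claim → ¬file_roster), contraposes to O(file_roster → verify_claim); with O(file_roster) we get O(verify_claim).
Premises 5, 6 do not contribute to this derivation.
So O(verify_claim) follows.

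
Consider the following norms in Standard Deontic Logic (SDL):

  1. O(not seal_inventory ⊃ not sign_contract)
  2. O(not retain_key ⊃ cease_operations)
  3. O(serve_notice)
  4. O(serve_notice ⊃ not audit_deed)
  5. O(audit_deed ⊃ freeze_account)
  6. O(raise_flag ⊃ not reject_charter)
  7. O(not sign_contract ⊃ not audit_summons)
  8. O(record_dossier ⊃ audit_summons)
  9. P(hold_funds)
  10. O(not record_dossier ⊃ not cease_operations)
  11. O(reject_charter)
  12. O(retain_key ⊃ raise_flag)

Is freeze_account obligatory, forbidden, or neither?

Premise 5 is O(audit_deed ⊃ freeze_account), but O(audit_deed) is not derivable from the premises, so it does not yield O(freeze_account).
No premise or chain of K-axiom applications forces O(freeze_account), and none forces O(not freeze_account). So freeze_account is neither obligatory nor forbidden under these norms.

Neither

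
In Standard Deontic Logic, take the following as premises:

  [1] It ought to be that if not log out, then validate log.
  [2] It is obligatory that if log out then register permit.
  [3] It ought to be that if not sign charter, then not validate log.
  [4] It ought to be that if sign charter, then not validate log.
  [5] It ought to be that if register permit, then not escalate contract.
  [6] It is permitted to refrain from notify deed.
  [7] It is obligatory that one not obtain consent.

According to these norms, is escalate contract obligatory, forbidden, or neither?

Forbidden

Premises 4 and 3 cover both cases: O(sign_charter → ¬validate_log) and O(¬sign_charter → ¬validate_log). Since sign_charter ∨ ¬sign_charter is a tautology, O(¬validate_log) follows.
The contrapositive of premise 1 (O(¬log_out → validate_log)) is O(¬validate_log → log_out), and O(¬validate_log) is already established, so O(log_out).
From O(log_out) and premise 2, O(log_out → register_permit), we obtain O(register_permit).
Applying K to premise 5 (O(register_permit → ¬escalate_contract)) and O(register_permit) yields O(¬escalate_contract).
Premises 6, 7 do not contribute to this derivation.
Thus O(¬escalate_contract), which is F(escalate_contract): escalate_contract is forbidden.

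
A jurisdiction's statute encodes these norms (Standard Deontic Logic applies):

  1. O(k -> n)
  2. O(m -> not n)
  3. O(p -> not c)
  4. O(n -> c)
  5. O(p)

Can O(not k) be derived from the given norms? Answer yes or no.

From premise 5 we have O(p).
With premise 3, O(p -> not c), the K-axiom yields O(not c).
Premise 4, O(n -> c), contraposes to O(not c -> not n); with O(not c) we get O(not n).
Premise 1 is O(k -> n); contrapositively O(not n -> not k). Since O(not n) holds, K gives O(not k).
Premise 2 does not contribute to this derivation.
So O(not k) follows.

Yes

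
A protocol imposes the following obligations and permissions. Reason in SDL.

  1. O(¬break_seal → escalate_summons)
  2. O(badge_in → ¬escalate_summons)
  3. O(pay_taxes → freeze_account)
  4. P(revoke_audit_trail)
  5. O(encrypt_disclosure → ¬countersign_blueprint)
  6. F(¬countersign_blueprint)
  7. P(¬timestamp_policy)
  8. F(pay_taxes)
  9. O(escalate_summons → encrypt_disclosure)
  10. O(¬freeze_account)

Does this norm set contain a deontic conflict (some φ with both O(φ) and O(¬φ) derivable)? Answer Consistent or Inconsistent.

Consistent

Premise 3 is O(pay_taxes → freeze_account), but O(pay_taxes) is not derivable from the premises, so it does not yield O(freeze_account).
So O(freeze_account) is not derivable, and the apparent clash with O(¬freeze_account) does not arise.
A world satisfying every obligation exists (e.g. badge_in=false, break_seal=true, countersign_blueprint=true, encrypt_disclosure=false, escalate_summons=false, freeze_account=false, pay_taxes=false, revoke_audit_trail=false, timestamp_policy=false); no atom is both obligatory and forbidden, so the set is consistent.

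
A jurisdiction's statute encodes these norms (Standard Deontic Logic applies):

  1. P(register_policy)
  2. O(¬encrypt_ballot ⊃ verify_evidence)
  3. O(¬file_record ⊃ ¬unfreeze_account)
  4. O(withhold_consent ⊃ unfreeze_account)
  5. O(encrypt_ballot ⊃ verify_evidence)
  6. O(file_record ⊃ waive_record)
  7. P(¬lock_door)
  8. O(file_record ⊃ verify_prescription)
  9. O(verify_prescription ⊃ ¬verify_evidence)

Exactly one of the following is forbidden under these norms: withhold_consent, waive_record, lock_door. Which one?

withhold_consent

Premises 5 and 2 are O(encrypt_ballot ⊃ verify_evidence) and O(¬encrypt_ballot ⊃ verify_evidence); every ideal world satisfies encrypt_ballot or ¬encrypt_ballot, so in either case verify_evidence holds — hence O(verify_evidence).
Premise 9 is O(verify_prescription ⊃ ¬verify_evidence); contrapositively O(verify_evidence ⊃ ¬verify_prescription). Since O(verify_evidence) holds, K gives O(¬verify_prescription).
Premise 8 is O(file_record ⊃ verify_prescription); contrapositively O(¬verify_prescription ⊃ ¬file_record). Since O(¬verify_prescription) holds, K gives O(¬file_record).
Premise 3 is O(¬file_record ⊃ ¬unfreeze_account); since O(¬file_record), deontic closure gives O(¬unfreeze_account).
Premise 4, O(withhold_consent ⊃ unfreeze_account), contraposes to O(¬unfreeze_account ⊃ ¬withhold_consent); with O(¬unfreeze_account) we get O(¬withhold_consent).
So O(¬withhold_consent) holds, i.e. withhold_consent is forbidden. None of the other listed options is forbidden under the premises.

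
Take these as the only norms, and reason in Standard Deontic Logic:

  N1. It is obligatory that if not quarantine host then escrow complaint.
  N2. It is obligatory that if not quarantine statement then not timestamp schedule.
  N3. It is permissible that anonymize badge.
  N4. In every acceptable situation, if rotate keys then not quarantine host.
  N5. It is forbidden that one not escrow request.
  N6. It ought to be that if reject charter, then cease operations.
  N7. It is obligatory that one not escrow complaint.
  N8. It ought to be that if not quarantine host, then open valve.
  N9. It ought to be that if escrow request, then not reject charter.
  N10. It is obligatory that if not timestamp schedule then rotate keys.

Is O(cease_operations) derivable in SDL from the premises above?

No

Premise 6 is O(reject_charter → cease_operations), but O(reject_charter) is not derivable from the premises, so it does not yield O(cease_operations).
No other premise forces O(cease_operations). An ideal world satisfying every premise can still have cease_operations false, so O(cease_operations) is not derivable.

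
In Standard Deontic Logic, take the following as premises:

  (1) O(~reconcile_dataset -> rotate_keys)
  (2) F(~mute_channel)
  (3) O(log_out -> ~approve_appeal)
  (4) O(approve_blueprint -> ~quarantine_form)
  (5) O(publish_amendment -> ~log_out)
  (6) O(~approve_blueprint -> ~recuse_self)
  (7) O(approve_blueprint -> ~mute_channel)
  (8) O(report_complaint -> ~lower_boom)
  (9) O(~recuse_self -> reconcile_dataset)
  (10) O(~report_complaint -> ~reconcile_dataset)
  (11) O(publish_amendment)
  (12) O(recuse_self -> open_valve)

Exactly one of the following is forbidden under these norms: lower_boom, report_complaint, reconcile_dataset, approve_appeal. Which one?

Premise 2, F(~mute_channel), is equivalent to O(mute_channel).
Premise 7 is O(approve_blueprint -> ~mute_channel); contrapositively O(mute_channel -> ~approve_blueprint). Since O(mute_channel) holds, K gives O(~approve_blueprint).
Applying K to premise 6 (O(~approve_blueprint -> ~recuse_self)) and O(~approve_blueprint) yields O(~recuse_self).
With premise 9, O(~recuse_self -> reconcile_dataset), the K-axiom yields O(reconcile_dataset).
Premise 10, O(~report_complaint -> ~reconcile_dataset), contraposes to O(reconcile_dataset -> report_complaint); with O(reconcile_dataset) we get O(report_complaint).
Applying K to premise 8 (O(report_complaint -> ~lower_boom)) and O(report_complaint) yields O(~lower_boom).
So O(~lower_boom) holds, i.e. lower_boom is forbidden. None of the other listed options is forbidden under the premises.

lower_boom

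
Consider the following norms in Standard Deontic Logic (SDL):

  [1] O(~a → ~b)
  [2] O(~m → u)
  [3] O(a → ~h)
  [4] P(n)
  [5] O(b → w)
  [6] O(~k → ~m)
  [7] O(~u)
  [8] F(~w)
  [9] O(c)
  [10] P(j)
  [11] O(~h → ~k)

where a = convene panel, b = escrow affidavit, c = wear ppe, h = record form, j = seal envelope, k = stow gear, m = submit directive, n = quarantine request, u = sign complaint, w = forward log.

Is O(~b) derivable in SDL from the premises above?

Yes

Premise 7 gives O(~u).
The contrapositive of premise 2 (O(~m → u)) is O(~u → m), and O(~u) is already established, so O(m).
Premise 6 is O(~k → ~m); contrapositively O(m → k). Since O(m) holds, K gives O(k).
Premise 11 is O(~h → ~k); contrapositively O(k → h). Since O(k) holds, K gives O(h).
Premise 3, O(a → ~h), contraposes to O(h → ~a); with O(h) we get O(~a).
Premise 1 is O(~a → ~b); since O(~a), deontic closure gives O(~b).
Premises 4, 5, 8, 9, 10 do not contribute to this derivation.
So O(~b) follows.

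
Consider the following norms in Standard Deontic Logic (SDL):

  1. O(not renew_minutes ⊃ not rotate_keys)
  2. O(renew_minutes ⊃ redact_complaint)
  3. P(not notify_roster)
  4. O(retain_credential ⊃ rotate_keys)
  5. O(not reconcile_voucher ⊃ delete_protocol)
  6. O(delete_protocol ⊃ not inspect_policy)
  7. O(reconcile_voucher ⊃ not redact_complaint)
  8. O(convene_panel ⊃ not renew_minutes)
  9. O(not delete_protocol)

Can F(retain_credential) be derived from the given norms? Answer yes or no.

From premise 9 we have O(not delete_protocol).
Premise 5 is O(not reconcile_voucher ⊃ delete_protocol); contrapositively O(not delete_protocol ⊃ reconcile_voucher). Since O(not delete_protocol) holds, K gives O(reconcile_voucher).
With premise 7, O(reconcile_voucher ⊃ not redact_complaint), the K-axiom yields O(not redact_complaint).
The contrapositive of premise 2 (O(renew_minutes ⊃ redact_complaint)) is O(not redact_complaint ⊃ not renew_minutes), and O(not redact_complaint) is already established, so O(not renew_minutes).
Premise 1 is O(not renew_minutes ⊃ not rotate_keys); since O(not renew_minutes), deontic closure gives O(not rotate_keys).
Premise 4, O(retain_credential ⊃ rotate_keys), contraposes to O(not rotate_keys ⊃ not retain_credential); with O(not rotate_keys) we get O(not retain_credential).
Premises 3, 6, 8 do not contribute to this derivation.
So O(not retain_credential) holds, i.e. F(retain_credential). The claim follows.

Yes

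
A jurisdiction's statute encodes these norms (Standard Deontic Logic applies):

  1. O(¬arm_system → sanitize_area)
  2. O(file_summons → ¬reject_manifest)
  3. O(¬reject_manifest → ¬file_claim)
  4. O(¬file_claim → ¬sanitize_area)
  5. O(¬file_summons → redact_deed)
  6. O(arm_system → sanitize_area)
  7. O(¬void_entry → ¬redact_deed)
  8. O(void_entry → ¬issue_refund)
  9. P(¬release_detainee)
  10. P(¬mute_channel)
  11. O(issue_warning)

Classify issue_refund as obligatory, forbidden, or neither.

Premises 6 and 1 cover both cases: O(arm_system → sanitize_area) and O(¬arm_system → sanitize_area). Since arm_system ∨ ¬arm_system is a tautology, O(sanitize_area) follows.
Premise 4 is O(¬file_claim → ¬sanitize_area); contrapositively O(sanitize_area → file_claim). Since O(sanitize_area) holds, K gives O(file_claim).
Premise 3 is O(¬reject_manifest → ¬file_claim); contrapositively O(file_claim → reject_manifest). Since O(file_claim) holds, K gives O(reject_manifest).
Premise 2 is O(file_summons → ¬reject_manifest); contrapositively O(reject_manifest → ¬file_summons). Since O(reject_manifest) holds, K gives O(¬file_summons).
Applying K to premise 5 (O(¬file_summons → redact_deed)) and O(¬file_summons) yields O(redact_deed).
The contrapositive of premise 7 (O(¬void_entry → ¬redact_deed)) is O(redact_deed → void_entry), and O(redact_deed) is already established, so O(void_entry).
Applying K to premise 8 (O(void_entry → ¬issue_refund)) and O(void_entry) yields O(¬issue_refund).
Premises 9, 10, 11 do not contribute to this derivation.
Thus O(¬issue_refund), which is F(issue_refund): issue_refund is forbidden.

Forbidden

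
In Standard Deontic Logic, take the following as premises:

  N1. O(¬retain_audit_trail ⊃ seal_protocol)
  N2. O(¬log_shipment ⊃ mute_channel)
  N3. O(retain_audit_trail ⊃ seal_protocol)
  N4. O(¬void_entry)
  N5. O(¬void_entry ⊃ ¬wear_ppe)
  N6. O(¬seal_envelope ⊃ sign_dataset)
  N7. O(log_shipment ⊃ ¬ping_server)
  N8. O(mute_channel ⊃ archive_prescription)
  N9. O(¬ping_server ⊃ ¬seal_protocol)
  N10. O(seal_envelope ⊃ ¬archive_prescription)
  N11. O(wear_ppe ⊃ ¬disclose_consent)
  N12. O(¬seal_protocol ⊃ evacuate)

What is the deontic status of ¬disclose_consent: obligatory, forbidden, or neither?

Premise 11 is O(wear_ppe ⊃ ¬disclose_consent), but O(wear_ppe) is not derivable from the premises, so it does not yield O(¬disclose_consent).
No premise or chain of K-axiom applications forces O(¬disclose_consent), and none forces O(disclose_consent). So ¬disclose_consent is neither obligatory nor forbidden under these norms.

Neither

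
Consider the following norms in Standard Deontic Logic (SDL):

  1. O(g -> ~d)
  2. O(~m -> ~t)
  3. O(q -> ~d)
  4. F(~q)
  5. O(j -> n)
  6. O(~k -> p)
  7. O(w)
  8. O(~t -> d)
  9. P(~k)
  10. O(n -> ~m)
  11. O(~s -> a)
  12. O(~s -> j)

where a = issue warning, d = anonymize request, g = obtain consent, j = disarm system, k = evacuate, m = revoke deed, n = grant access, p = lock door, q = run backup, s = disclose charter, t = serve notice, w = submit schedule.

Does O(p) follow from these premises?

Premise 6 is O(~k -> p), but O(~k) is not derivable from the premises (the permission P(~k) asserts only ~O(k), not O(~k)), so it does not yield O(p).
No other premise forces O(p). An ideal world satisfying every premise can still have p false, so O(p) is not derivable.

No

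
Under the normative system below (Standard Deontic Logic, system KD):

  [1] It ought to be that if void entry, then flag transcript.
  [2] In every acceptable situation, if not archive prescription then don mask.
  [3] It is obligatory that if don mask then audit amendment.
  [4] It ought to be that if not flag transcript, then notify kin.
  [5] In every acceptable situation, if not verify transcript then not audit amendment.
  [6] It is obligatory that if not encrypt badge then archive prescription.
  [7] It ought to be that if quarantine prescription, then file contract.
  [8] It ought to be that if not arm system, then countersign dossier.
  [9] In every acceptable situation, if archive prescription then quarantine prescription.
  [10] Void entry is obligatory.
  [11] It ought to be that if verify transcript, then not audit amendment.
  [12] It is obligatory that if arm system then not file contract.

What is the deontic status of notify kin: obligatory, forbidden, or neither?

Premise 4 is O(¬flag_transcript → notify_kin), but O(¬flag_transcript) is not derivable from the premises, so it does not yield O(notify_kin).
No premise or chain of K-axiom applications forces O(notify_kin), and none forces O(¬notify_kin). So notify_kin is neither obligatory nor forbidden under these norms.

Neither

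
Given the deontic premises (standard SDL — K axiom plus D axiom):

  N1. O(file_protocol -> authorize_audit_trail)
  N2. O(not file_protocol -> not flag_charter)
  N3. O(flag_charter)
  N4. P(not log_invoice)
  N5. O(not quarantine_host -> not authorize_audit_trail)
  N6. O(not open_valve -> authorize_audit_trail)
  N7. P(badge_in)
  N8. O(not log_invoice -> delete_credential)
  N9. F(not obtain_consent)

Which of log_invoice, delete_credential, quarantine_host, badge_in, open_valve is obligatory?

From premise 3 we have O(flag_charter).
Premise 2, O(not file_protocol -> not flag_charter), contraposes to O(flag_charter -> file_protocol); with O(flag_charter) we get O(file_protocol).
From O(file_protocol) and premise 1, O(file_protocol -> authorize_audit_trail), we obtain O(authorize_audit_trail).
Premise 5, O(not quarantine_host -> not authorize_audit_trail), contraposes to O(authorize_audit_trail -> quarantine_host); with O(authorize_audit_trail) we get O(quarantine_host).
So O(quarantine_host) holds — quarantine_host is obligatory. None of the other listed options is made obligatory by any chain of premises.

quarantine_host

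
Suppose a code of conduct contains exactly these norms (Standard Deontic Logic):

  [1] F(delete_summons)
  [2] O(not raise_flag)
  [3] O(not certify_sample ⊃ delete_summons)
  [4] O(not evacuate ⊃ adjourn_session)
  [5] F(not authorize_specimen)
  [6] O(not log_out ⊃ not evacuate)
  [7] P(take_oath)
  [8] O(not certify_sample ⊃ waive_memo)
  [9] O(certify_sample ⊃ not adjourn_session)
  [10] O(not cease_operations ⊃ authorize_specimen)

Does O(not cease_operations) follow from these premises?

No

Premise 10 is O(not cease_operations ⊃ authorize_specimen); even if O(authorize_specimen) held, inferring O(not cease_operations) would be affirming the consequent — invalid.
No other premise forces O(not cease_operations). An ideal world satisfying every premise can still have not cease_operations false, so O(not cease_operations) is not derivable.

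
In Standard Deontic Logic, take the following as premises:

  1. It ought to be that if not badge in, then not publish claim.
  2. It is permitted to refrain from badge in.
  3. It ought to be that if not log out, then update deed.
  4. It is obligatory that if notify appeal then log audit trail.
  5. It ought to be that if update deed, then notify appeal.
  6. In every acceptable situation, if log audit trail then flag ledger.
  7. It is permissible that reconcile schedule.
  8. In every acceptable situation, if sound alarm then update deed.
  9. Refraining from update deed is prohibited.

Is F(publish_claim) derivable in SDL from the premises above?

Premise 1 is O(¬badge_in → ¬publish_claim), but O(¬badge_in) is not derivable from the premises (the permission P(¬badge_in) asserts only ¬O(badge_in), not O(¬badge_in)), so it does not yield O(¬publish_claim).
No other premise forces O(¬publish_claim). An ideal world satisfying every premise can still have publish_claim true, so F(publish_claim) is not derivable.

No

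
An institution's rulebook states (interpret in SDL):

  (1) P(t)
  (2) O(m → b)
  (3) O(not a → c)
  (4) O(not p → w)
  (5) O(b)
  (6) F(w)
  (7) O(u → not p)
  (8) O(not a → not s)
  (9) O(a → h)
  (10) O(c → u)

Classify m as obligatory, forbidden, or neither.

Premise 2 is O(m → b); even if O(b) held, inferring O(m) would be affirming the consequent — invalid.
No premise or chain of K-axiom applications forces O(m), and none forces O(not m). So m is neither obligatory nor forbidden under these norms.

Neither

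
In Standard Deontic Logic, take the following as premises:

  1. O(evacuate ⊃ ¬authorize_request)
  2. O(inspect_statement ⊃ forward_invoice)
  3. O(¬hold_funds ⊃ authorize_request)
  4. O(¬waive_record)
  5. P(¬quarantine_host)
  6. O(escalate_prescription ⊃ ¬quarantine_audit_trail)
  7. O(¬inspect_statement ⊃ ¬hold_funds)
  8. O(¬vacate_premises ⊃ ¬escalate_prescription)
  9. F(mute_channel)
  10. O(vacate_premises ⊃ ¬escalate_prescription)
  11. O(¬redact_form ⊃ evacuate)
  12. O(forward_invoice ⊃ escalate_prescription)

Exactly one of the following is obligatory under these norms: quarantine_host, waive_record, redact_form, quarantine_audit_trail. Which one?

redact_form

Premises 10 and 8 cover both cases: O(vacate_premises ⊃ ¬escalate_prescription) and O(¬vacate_premises ⊃ ¬escalate_prescription). Since vacate_premises ∨ ¬vacate_premises is a tautology, O(¬escalate_prescription) follows.
Premise 12 is O(forward_invoice ⊃ escalate_prescription); contrapositively O(¬escalate_prescription ⊃ ¬forward_invoice). Since O(¬escalate_prescription) holds, K gives O(¬forward_invoice).
The contrapositive of premise 2 (O(inspect_statement ⊃ forward_invoice)) is O(¬forward_invoice ⊃ ¬inspect_statement), and O(¬forward_invoice) is already established, so O(¬inspect_statement).
Applying K to premise 7 (O(¬inspect_statement ⊃ ¬hold_funds)) and O(¬inspect_statement) yields O(¬hold_funds).
Applying K to premise 3 (O(¬hold_funds ⊃ authorize_request)) and O(¬hold_funds) yields O(authorize_request).
The contrapositive of premise 1 (O(evacuate ⊃ ¬authorize_request)) is O(authorize_request ⊃ ¬evacuate), and O(authorize_request) is already established, so O(¬evacuate).
The contrapositive of premise 11 (O(¬redact_form ⊃ evacuate)) is O(¬evacuate ⊃ redact_form), and O(¬evacuate) is already established, so O(redact_form).
So O(redact_form) holds — redact_form is obligatory. None of the other listed options is made obligatory by any chain of premises.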